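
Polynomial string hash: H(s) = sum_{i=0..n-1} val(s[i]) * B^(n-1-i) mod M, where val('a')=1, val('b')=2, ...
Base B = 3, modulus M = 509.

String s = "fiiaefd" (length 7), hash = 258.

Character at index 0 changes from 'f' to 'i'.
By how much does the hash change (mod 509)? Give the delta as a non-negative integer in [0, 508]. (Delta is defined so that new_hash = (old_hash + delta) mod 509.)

Delta formula: (val(new) - val(old)) * B^(n-1-k) mod M
  val('i') - val('f') = 9 - 6 = 3
  B^(n-1-k) = 3^6 mod 509 = 220
  Delta = 3 * 220 mod 509 = 151

Answer: 151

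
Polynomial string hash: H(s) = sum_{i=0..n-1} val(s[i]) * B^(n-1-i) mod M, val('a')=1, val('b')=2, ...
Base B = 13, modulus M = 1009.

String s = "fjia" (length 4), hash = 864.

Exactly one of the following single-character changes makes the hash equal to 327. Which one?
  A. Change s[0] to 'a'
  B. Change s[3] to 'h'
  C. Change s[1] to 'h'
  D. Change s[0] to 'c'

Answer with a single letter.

Answer: D

Derivation:
Option A: s[0]='f'->'a', delta=(1-6)*13^3 mod 1009 = 114, hash=864+114 mod 1009 = 978
Option B: s[3]='a'->'h', delta=(8-1)*13^0 mod 1009 = 7, hash=864+7 mod 1009 = 871
Option C: s[1]='j'->'h', delta=(8-10)*13^2 mod 1009 = 671, hash=864+671 mod 1009 = 526
Option D: s[0]='f'->'c', delta=(3-6)*13^3 mod 1009 = 472, hash=864+472 mod 1009 = 327 <-- target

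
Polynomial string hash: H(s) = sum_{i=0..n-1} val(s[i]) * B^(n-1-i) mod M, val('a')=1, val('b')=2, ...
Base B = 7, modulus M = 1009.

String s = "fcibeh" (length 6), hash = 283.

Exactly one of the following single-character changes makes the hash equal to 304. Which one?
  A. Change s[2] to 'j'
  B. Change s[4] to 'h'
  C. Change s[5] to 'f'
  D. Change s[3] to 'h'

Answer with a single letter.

Answer: B

Derivation:
Option A: s[2]='i'->'j', delta=(10-9)*7^3 mod 1009 = 343, hash=283+343 mod 1009 = 626
Option B: s[4]='e'->'h', delta=(8-5)*7^1 mod 1009 = 21, hash=283+21 mod 1009 = 304 <-- target
Option C: s[5]='h'->'f', delta=(6-8)*7^0 mod 1009 = 1007, hash=283+1007 mod 1009 = 281
Option D: s[3]='b'->'h', delta=(8-2)*7^2 mod 1009 = 294, hash=283+294 mod 1009 = 577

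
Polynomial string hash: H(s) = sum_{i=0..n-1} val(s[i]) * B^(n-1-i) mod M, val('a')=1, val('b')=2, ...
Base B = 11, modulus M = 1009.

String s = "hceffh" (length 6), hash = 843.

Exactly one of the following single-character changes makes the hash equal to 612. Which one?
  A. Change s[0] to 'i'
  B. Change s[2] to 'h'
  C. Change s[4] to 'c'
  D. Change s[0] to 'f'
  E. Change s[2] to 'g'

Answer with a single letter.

Answer: D

Derivation:
Option A: s[0]='h'->'i', delta=(9-8)*11^5 mod 1009 = 620, hash=843+620 mod 1009 = 454
Option B: s[2]='e'->'h', delta=(8-5)*11^3 mod 1009 = 966, hash=843+966 mod 1009 = 800
Option C: s[4]='f'->'c', delta=(3-6)*11^1 mod 1009 = 976, hash=843+976 mod 1009 = 810
Option D: s[0]='h'->'f', delta=(6-8)*11^5 mod 1009 = 778, hash=843+778 mod 1009 = 612 <-- target
Option E: s[2]='e'->'g', delta=(7-5)*11^3 mod 1009 = 644, hash=843+644 mod 1009 = 478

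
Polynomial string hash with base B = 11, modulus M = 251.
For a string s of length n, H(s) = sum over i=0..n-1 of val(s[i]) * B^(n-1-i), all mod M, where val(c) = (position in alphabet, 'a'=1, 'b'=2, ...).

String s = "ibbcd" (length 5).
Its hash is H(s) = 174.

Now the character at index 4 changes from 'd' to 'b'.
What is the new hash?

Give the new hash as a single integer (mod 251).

Answer: 172

Derivation:
val('d') = 4, val('b') = 2
Position k = 4, exponent = n-1-k = 0
B^0 mod M = 11^0 mod 251 = 1
Delta = (2 - 4) * 1 mod 251 = 249
New hash = (174 + 249) mod 251 = 172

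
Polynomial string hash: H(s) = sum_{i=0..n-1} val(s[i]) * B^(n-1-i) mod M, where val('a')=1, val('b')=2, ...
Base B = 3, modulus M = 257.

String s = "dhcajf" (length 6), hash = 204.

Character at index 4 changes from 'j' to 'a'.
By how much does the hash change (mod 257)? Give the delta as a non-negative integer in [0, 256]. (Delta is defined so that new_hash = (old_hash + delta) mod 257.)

Answer: 230

Derivation:
Delta formula: (val(new) - val(old)) * B^(n-1-k) mod M
  val('a') - val('j') = 1 - 10 = -9
  B^(n-1-k) = 3^1 mod 257 = 3
  Delta = -9 * 3 mod 257 = 230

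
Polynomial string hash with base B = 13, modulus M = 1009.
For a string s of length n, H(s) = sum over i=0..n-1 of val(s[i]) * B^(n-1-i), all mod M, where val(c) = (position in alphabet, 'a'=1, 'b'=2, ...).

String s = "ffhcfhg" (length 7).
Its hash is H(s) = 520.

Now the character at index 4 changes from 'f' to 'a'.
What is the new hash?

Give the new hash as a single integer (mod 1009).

val('f') = 6, val('a') = 1
Position k = 4, exponent = n-1-k = 2
B^2 mod M = 13^2 mod 1009 = 169
Delta = (1 - 6) * 169 mod 1009 = 164
New hash = (520 + 164) mod 1009 = 684

Answer: 684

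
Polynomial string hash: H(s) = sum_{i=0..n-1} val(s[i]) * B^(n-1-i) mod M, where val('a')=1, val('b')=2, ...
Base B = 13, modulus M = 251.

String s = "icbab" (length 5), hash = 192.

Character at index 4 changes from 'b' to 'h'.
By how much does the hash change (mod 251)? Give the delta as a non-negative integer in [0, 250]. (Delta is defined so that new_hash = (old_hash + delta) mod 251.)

Delta formula: (val(new) - val(old)) * B^(n-1-k) mod M
  val('h') - val('b') = 8 - 2 = 6
  B^(n-1-k) = 13^0 mod 251 = 1
  Delta = 6 * 1 mod 251 = 6

Answer: 6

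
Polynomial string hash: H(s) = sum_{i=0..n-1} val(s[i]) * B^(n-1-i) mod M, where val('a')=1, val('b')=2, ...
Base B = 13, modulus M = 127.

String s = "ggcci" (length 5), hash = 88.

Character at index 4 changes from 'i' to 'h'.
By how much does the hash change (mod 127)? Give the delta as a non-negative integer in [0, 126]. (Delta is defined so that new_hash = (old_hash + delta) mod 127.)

Delta formula: (val(new) - val(old)) * B^(n-1-k) mod M
  val('h') - val('i') = 8 - 9 = -1
  B^(n-1-k) = 13^0 mod 127 = 1
  Delta = -1 * 1 mod 127 = 126

Answer: 126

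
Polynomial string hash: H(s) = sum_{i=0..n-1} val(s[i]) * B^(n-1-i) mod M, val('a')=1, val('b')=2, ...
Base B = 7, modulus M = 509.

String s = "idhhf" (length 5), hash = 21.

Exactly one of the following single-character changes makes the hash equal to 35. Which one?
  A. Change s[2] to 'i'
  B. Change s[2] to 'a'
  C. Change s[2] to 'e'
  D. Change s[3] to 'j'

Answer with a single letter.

Option A: s[2]='h'->'i', delta=(9-8)*7^2 mod 509 = 49, hash=21+49 mod 509 = 70
Option B: s[2]='h'->'a', delta=(1-8)*7^2 mod 509 = 166, hash=21+166 mod 509 = 187
Option C: s[2]='h'->'e', delta=(5-8)*7^2 mod 509 = 362, hash=21+362 mod 509 = 383
Option D: s[3]='h'->'j', delta=(10-8)*7^1 mod 509 = 14, hash=21+14 mod 509 = 35 <-- target

Answer: D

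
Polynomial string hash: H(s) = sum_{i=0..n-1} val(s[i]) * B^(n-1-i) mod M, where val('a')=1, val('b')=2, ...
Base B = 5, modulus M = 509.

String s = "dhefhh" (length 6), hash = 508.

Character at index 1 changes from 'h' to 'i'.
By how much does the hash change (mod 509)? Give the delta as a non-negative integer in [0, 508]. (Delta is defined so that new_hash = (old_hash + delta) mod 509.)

Answer: 116

Derivation:
Delta formula: (val(new) - val(old)) * B^(n-1-k) mod M
  val('i') - val('h') = 9 - 8 = 1
  B^(n-1-k) = 5^4 mod 509 = 116
  Delta = 1 * 116 mod 509 = 116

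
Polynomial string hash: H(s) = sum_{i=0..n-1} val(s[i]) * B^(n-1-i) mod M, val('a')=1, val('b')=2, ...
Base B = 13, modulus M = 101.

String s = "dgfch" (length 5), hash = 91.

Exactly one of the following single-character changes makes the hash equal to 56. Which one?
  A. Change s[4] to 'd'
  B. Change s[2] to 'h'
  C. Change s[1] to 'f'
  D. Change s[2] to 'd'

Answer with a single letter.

Option A: s[4]='h'->'d', delta=(4-8)*13^0 mod 101 = 97, hash=91+97 mod 101 = 87
Option B: s[2]='f'->'h', delta=(8-6)*13^2 mod 101 = 35, hash=91+35 mod 101 = 25
Option C: s[1]='g'->'f', delta=(6-7)*13^3 mod 101 = 25, hash=91+25 mod 101 = 15
Option D: s[2]='f'->'d', delta=(4-6)*13^2 mod 101 = 66, hash=91+66 mod 101 = 56 <-- target

Answer: D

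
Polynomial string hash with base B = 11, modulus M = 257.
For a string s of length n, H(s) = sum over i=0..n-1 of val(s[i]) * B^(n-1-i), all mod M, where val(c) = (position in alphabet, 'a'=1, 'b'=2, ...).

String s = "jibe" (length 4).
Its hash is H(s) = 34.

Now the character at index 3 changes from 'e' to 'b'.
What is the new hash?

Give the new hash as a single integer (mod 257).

val('e') = 5, val('b') = 2
Position k = 3, exponent = n-1-k = 0
B^0 mod M = 11^0 mod 257 = 1
Delta = (2 - 5) * 1 mod 257 = 254
New hash = (34 + 254) mod 257 = 31

Answer: 31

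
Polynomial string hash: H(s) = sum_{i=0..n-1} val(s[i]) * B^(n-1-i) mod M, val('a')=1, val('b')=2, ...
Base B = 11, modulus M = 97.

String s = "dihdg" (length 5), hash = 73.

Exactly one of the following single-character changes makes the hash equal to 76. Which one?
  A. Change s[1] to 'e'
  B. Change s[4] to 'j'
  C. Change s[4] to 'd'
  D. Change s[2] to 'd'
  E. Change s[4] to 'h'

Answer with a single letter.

Answer: B

Derivation:
Option A: s[1]='i'->'e', delta=(5-9)*11^3 mod 97 = 11, hash=73+11 mod 97 = 84
Option B: s[4]='g'->'j', delta=(10-7)*11^0 mod 97 = 3, hash=73+3 mod 97 = 76 <-- target
Option C: s[4]='g'->'d', delta=(4-7)*11^0 mod 97 = 94, hash=73+94 mod 97 = 70
Option D: s[2]='h'->'d', delta=(4-8)*11^2 mod 97 = 1, hash=73+1 mod 97 = 74
Option E: s[4]='g'->'h', delta=(8-7)*11^0 mod 97 = 1, hash=73+1 mod 97 = 74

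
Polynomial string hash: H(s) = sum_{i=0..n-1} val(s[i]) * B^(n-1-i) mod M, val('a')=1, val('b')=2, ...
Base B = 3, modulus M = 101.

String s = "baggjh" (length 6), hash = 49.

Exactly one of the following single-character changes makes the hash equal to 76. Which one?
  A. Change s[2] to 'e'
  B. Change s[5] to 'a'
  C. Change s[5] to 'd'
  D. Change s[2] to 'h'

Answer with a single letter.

Option A: s[2]='g'->'e', delta=(5-7)*3^3 mod 101 = 47, hash=49+47 mod 101 = 96
Option B: s[5]='h'->'a', delta=(1-8)*3^0 mod 101 = 94, hash=49+94 mod 101 = 42
Option C: s[5]='h'->'d', delta=(4-8)*3^0 mod 101 = 97, hash=49+97 mod 101 = 45
Option D: s[2]='g'->'h', delta=(8-7)*3^3 mod 101 = 27, hash=49+27 mod 101 = 76 <-- target

Answer: D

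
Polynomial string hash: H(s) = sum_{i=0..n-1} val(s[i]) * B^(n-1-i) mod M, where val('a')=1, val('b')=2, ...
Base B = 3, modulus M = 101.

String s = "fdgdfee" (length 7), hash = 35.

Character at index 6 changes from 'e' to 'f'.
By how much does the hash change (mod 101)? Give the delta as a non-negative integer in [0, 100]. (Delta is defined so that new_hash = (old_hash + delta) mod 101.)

Answer: 1

Derivation:
Delta formula: (val(new) - val(old)) * B^(n-1-k) mod M
  val('f') - val('e') = 6 - 5 = 1
  B^(n-1-k) = 3^0 mod 101 = 1
  Delta = 1 * 1 mod 101 = 1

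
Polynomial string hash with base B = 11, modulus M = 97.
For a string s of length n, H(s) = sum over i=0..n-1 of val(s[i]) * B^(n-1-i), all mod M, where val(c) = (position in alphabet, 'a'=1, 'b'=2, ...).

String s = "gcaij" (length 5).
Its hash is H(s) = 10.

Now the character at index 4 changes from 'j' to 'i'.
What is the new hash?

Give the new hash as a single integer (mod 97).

Answer: 9

Derivation:
val('j') = 10, val('i') = 9
Position k = 4, exponent = n-1-k = 0
B^0 mod M = 11^0 mod 97 = 1
Delta = (9 - 10) * 1 mod 97 = 96
New hash = (10 + 96) mod 97 = 9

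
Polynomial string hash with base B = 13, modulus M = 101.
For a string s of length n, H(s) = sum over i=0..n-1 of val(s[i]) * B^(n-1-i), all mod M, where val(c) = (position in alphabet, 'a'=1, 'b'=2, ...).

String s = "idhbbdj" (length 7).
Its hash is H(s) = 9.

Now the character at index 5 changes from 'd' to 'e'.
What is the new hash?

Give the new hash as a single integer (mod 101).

val('d') = 4, val('e') = 5
Position k = 5, exponent = n-1-k = 1
B^1 mod M = 13^1 mod 101 = 13
Delta = (5 - 4) * 13 mod 101 = 13
New hash = (9 + 13) mod 101 = 22

Answer: 22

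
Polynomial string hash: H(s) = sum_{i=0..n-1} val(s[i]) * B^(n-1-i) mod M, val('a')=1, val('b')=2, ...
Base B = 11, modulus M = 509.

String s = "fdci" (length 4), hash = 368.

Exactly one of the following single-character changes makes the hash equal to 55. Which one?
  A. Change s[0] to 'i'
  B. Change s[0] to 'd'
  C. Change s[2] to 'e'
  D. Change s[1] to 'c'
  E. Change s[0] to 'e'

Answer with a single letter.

Option A: s[0]='f'->'i', delta=(9-6)*11^3 mod 509 = 430, hash=368+430 mod 509 = 289
Option B: s[0]='f'->'d', delta=(4-6)*11^3 mod 509 = 392, hash=368+392 mod 509 = 251
Option C: s[2]='c'->'e', delta=(5-3)*11^1 mod 509 = 22, hash=368+22 mod 509 = 390
Option D: s[1]='d'->'c', delta=(3-4)*11^2 mod 509 = 388, hash=368+388 mod 509 = 247
Option E: s[0]='f'->'e', delta=(5-6)*11^3 mod 509 = 196, hash=368+196 mod 509 = 55 <-- target

Answer: E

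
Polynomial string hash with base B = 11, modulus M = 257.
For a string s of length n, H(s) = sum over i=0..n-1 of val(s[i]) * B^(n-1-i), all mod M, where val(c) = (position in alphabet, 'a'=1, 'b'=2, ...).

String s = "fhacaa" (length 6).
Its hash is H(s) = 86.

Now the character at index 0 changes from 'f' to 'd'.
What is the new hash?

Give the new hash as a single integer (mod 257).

val('f') = 6, val('d') = 4
Position k = 0, exponent = n-1-k = 5
B^5 mod M = 11^5 mod 257 = 169
Delta = (4 - 6) * 169 mod 257 = 176
New hash = (86 + 176) mod 257 = 5

Answer: 5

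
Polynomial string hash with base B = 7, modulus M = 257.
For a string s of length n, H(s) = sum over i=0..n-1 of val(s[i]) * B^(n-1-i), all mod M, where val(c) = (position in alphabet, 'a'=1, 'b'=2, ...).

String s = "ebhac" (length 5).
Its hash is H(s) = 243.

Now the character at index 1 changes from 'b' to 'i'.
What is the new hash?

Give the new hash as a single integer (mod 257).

val('b') = 2, val('i') = 9
Position k = 1, exponent = n-1-k = 3
B^3 mod M = 7^3 mod 257 = 86
Delta = (9 - 2) * 86 mod 257 = 88
New hash = (243 + 88) mod 257 = 74

Answer: 74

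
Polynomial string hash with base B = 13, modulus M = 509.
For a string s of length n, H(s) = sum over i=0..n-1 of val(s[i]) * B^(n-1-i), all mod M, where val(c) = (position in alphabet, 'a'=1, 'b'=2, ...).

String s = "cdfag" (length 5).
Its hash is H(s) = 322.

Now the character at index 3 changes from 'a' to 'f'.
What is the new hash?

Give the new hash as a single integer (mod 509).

val('a') = 1, val('f') = 6
Position k = 3, exponent = n-1-k = 1
B^1 mod M = 13^1 mod 509 = 13
Delta = (6 - 1) * 13 mod 509 = 65
New hash = (322 + 65) mod 509 = 387

Answer: 387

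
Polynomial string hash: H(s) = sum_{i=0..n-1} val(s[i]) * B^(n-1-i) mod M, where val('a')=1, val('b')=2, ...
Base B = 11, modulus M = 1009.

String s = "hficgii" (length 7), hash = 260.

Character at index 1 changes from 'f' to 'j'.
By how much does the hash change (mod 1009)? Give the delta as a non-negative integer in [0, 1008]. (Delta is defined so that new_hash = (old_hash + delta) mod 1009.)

Delta formula: (val(new) - val(old)) * B^(n-1-k) mod M
  val('j') - val('f') = 10 - 6 = 4
  B^(n-1-k) = 11^5 mod 1009 = 620
  Delta = 4 * 620 mod 1009 = 462

Answer: 462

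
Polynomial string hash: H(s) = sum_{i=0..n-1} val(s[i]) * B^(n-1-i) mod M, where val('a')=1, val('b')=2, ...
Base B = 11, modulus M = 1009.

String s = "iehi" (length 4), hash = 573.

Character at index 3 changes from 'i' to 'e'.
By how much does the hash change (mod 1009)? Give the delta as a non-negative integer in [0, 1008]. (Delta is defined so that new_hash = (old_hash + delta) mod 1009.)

Answer: 1005

Derivation:
Delta formula: (val(new) - val(old)) * B^(n-1-k) mod M
  val('e') - val('i') = 5 - 9 = -4
  B^(n-1-k) = 11^0 mod 1009 = 1
  Delta = -4 * 1 mod 1009 = 1005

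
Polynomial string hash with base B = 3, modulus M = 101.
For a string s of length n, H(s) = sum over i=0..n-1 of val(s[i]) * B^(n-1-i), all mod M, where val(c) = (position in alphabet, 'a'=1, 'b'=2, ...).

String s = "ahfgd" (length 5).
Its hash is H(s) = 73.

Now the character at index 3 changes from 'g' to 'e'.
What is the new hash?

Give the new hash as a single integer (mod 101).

Answer: 67

Derivation:
val('g') = 7, val('e') = 5
Position k = 3, exponent = n-1-k = 1
B^1 mod M = 3^1 mod 101 = 3
Delta = (5 - 7) * 3 mod 101 = 95
New hash = (73 + 95) mod 101 = 67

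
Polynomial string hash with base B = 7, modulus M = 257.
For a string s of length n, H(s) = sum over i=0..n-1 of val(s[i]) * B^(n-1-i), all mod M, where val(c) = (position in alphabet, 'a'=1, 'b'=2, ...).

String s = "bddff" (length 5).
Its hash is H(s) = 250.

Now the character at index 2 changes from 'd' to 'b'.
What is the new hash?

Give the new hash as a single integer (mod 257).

Answer: 152

Derivation:
val('d') = 4, val('b') = 2
Position k = 2, exponent = n-1-k = 2
B^2 mod M = 7^2 mod 257 = 49
Delta = (2 - 4) * 49 mod 257 = 159
New hash = (250 + 159) mod 257 = 152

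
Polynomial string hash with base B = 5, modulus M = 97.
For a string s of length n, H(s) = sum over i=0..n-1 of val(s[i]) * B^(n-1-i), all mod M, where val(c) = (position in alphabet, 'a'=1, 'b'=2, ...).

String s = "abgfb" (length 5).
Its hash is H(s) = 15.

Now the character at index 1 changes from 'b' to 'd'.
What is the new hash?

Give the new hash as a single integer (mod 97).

Answer: 71

Derivation:
val('b') = 2, val('d') = 4
Position k = 1, exponent = n-1-k = 3
B^3 mod M = 5^3 mod 97 = 28
Delta = (4 - 2) * 28 mod 97 = 56
New hash = (15 + 56) mod 97 = 71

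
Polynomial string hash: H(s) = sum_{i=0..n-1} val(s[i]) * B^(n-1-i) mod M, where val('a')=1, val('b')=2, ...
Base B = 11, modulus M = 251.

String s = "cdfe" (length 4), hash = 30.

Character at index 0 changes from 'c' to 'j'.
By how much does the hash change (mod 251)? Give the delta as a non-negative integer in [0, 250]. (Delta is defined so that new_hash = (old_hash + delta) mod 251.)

Answer: 30

Derivation:
Delta formula: (val(new) - val(old)) * B^(n-1-k) mod M
  val('j') - val('c') = 10 - 3 = 7
  B^(n-1-k) = 11^3 mod 251 = 76
  Delta = 7 * 76 mod 251 = 30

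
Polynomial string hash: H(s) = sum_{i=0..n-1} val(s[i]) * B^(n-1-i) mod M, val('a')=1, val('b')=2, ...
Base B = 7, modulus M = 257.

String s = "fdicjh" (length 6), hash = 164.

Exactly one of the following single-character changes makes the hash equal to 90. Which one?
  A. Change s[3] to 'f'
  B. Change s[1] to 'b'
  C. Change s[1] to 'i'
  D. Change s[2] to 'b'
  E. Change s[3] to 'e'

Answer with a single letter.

Option A: s[3]='c'->'f', delta=(6-3)*7^2 mod 257 = 147, hash=164+147 mod 257 = 54
Option B: s[1]='d'->'b', delta=(2-4)*7^4 mod 257 = 81, hash=164+81 mod 257 = 245
Option C: s[1]='d'->'i', delta=(9-4)*7^4 mod 257 = 183, hash=164+183 mod 257 = 90 <-- target
Option D: s[2]='i'->'b', delta=(2-9)*7^3 mod 257 = 169, hash=164+169 mod 257 = 76
Option E: s[3]='c'->'e', delta=(5-3)*7^2 mod 257 = 98, hash=164+98 mod 257 = 5

Answer: C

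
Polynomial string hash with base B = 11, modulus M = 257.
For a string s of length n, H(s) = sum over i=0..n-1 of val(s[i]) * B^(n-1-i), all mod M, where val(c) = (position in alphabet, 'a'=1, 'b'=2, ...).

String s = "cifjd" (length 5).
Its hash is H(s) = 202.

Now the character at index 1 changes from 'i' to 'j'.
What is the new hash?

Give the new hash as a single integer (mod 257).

val('i') = 9, val('j') = 10
Position k = 1, exponent = n-1-k = 3
B^3 mod M = 11^3 mod 257 = 46
Delta = (10 - 9) * 46 mod 257 = 46
New hash = (202 + 46) mod 257 = 248

Answer: 248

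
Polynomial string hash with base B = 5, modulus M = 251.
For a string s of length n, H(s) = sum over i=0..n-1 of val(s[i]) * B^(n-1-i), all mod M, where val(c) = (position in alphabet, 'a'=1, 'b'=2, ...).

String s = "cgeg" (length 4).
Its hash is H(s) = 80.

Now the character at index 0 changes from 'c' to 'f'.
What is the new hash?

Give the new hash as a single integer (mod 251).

Answer: 204

Derivation:
val('c') = 3, val('f') = 6
Position k = 0, exponent = n-1-k = 3
B^3 mod M = 5^3 mod 251 = 125
Delta = (6 - 3) * 125 mod 251 = 124
New hash = (80 + 124) mod 251 = 204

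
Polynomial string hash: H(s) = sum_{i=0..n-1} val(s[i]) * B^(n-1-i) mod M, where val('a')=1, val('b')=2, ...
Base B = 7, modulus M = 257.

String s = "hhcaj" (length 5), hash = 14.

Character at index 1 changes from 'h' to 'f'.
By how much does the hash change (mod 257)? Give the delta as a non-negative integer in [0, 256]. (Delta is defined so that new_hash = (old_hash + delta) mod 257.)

Answer: 85

Derivation:
Delta formula: (val(new) - val(old)) * B^(n-1-k) mod M
  val('f') - val('h') = 6 - 8 = -2
  B^(n-1-k) = 7^3 mod 257 = 86
  Delta = -2 * 86 mod 257 = 85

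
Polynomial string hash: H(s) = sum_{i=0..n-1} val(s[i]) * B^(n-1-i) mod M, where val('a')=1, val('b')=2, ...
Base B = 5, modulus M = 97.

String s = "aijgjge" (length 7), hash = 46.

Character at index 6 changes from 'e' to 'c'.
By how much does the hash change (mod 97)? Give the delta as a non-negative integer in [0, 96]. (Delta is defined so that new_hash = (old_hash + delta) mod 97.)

Delta formula: (val(new) - val(old)) * B^(n-1-k) mod M
  val('c') - val('e') = 3 - 5 = -2
  B^(n-1-k) = 5^0 mod 97 = 1
  Delta = -2 * 1 mod 97 = 95

Answer: 95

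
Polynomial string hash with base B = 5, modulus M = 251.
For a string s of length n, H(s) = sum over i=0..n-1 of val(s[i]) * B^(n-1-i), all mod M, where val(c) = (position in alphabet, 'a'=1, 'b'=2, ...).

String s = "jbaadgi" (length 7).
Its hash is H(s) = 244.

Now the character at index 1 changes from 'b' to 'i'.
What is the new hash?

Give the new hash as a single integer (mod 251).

val('b') = 2, val('i') = 9
Position k = 1, exponent = n-1-k = 5
B^5 mod M = 5^5 mod 251 = 113
Delta = (9 - 2) * 113 mod 251 = 38
New hash = (244 + 38) mod 251 = 31

Answer: 31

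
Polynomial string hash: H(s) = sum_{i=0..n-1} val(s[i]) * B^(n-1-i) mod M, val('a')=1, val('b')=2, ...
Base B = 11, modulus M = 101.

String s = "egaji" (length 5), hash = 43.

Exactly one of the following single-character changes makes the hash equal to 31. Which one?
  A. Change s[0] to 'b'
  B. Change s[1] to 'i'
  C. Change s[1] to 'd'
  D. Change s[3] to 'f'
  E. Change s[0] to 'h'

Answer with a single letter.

Answer: E

Derivation:
Option A: s[0]='e'->'b', delta=(2-5)*11^4 mod 101 = 12, hash=43+12 mod 101 = 55
Option B: s[1]='g'->'i', delta=(9-7)*11^3 mod 101 = 36, hash=43+36 mod 101 = 79
Option C: s[1]='g'->'d', delta=(4-7)*11^3 mod 101 = 47, hash=43+47 mod 101 = 90
Option D: s[3]='j'->'f', delta=(6-10)*11^1 mod 101 = 57, hash=43+57 mod 101 = 100
Option E: s[0]='e'->'h', delta=(8-5)*11^4 mod 101 = 89, hash=43+89 mod 101 = 31 <-- target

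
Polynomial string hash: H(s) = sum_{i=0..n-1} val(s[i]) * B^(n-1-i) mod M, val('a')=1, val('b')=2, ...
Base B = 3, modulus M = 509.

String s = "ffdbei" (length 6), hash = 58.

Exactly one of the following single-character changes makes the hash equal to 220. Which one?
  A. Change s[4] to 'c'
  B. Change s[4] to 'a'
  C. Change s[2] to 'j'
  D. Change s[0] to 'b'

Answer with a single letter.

Answer: C

Derivation:
Option A: s[4]='e'->'c', delta=(3-5)*3^1 mod 509 = 503, hash=58+503 mod 509 = 52
Option B: s[4]='e'->'a', delta=(1-5)*3^1 mod 509 = 497, hash=58+497 mod 509 = 46
Option C: s[2]='d'->'j', delta=(10-4)*3^3 mod 509 = 162, hash=58+162 mod 509 = 220 <-- target
Option D: s[0]='f'->'b', delta=(2-6)*3^5 mod 509 = 46, hash=58+46 mod 509 = 104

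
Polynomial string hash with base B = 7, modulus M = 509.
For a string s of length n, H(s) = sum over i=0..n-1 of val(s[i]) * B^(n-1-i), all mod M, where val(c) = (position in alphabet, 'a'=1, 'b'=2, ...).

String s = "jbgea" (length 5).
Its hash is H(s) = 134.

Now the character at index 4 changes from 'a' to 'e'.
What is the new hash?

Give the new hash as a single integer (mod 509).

Answer: 138

Derivation:
val('a') = 1, val('e') = 5
Position k = 4, exponent = n-1-k = 0
B^0 mod M = 7^0 mod 509 = 1
Delta = (5 - 1) * 1 mod 509 = 4
New hash = (134 + 4) mod 509 = 138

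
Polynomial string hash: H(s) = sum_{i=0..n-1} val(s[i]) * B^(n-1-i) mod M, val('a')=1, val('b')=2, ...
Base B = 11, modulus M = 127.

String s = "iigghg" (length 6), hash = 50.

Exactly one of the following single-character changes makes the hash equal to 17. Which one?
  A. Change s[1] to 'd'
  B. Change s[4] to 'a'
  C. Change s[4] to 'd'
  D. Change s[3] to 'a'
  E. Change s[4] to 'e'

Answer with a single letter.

Option A: s[1]='i'->'d', delta=(4-9)*11^4 mod 127 = 74, hash=50+74 mod 127 = 124
Option B: s[4]='h'->'a', delta=(1-8)*11^1 mod 127 = 50, hash=50+50 mod 127 = 100
Option C: s[4]='h'->'d', delta=(4-8)*11^1 mod 127 = 83, hash=50+83 mod 127 = 6
Option D: s[3]='g'->'a', delta=(1-7)*11^2 mod 127 = 36, hash=50+36 mod 127 = 86
Option E: s[4]='h'->'e', delta=(5-8)*11^1 mod 127 = 94, hash=50+94 mod 127 = 17 <-- target

Answer: E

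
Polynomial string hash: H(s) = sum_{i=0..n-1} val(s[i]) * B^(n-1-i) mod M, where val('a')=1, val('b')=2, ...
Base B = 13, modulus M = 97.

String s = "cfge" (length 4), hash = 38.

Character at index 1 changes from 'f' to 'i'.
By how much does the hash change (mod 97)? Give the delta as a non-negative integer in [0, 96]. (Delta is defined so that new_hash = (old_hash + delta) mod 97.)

Delta formula: (val(new) - val(old)) * B^(n-1-k) mod M
  val('i') - val('f') = 9 - 6 = 3
  B^(n-1-k) = 13^2 mod 97 = 72
  Delta = 3 * 72 mod 97 = 22

Answer: 22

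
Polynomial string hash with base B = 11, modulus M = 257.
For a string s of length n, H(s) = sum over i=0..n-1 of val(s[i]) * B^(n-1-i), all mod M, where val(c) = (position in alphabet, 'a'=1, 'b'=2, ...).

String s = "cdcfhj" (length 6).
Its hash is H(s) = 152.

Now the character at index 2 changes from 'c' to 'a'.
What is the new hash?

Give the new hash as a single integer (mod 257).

Answer: 60

Derivation:
val('c') = 3, val('a') = 1
Position k = 2, exponent = n-1-k = 3
B^3 mod M = 11^3 mod 257 = 46
Delta = (1 - 3) * 46 mod 257 = 165
New hash = (152 + 165) mod 257 = 60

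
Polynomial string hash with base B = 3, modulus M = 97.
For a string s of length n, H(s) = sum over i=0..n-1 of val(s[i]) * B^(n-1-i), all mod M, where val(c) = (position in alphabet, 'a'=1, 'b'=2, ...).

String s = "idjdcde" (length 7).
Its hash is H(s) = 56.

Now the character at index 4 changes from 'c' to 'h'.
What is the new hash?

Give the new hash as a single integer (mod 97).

Answer: 4

Derivation:
val('c') = 3, val('h') = 8
Position k = 4, exponent = n-1-k = 2
B^2 mod M = 3^2 mod 97 = 9
Delta = (8 - 3) * 9 mod 97 = 45
New hash = (56 + 45) mod 97 = 4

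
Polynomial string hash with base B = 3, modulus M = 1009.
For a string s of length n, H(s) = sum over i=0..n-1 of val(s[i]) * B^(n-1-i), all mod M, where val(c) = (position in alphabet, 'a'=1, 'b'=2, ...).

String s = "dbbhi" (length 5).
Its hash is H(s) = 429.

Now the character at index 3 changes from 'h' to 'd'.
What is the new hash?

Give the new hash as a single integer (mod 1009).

Answer: 417

Derivation:
val('h') = 8, val('d') = 4
Position k = 3, exponent = n-1-k = 1
B^1 mod M = 3^1 mod 1009 = 3
Delta = (4 - 8) * 3 mod 1009 = 997
New hash = (429 + 997) mod 1009 = 417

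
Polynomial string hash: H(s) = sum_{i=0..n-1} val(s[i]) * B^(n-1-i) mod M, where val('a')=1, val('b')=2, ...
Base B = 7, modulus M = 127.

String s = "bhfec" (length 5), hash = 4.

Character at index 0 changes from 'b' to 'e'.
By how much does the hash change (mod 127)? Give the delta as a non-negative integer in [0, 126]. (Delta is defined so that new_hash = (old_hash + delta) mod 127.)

Answer: 91

Derivation:
Delta formula: (val(new) - val(old)) * B^(n-1-k) mod M
  val('e') - val('b') = 5 - 2 = 3
  B^(n-1-k) = 7^4 mod 127 = 115
  Delta = 3 * 115 mod 127 = 91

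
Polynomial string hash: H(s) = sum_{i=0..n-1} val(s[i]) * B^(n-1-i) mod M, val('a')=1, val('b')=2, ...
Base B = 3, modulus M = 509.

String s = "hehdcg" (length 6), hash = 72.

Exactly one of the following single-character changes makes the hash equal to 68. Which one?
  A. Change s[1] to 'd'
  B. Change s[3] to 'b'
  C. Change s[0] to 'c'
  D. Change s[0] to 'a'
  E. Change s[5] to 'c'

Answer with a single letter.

Answer: E

Derivation:
Option A: s[1]='e'->'d', delta=(4-5)*3^4 mod 509 = 428, hash=72+428 mod 509 = 500
Option B: s[3]='d'->'b', delta=(2-4)*3^2 mod 509 = 491, hash=72+491 mod 509 = 54
Option C: s[0]='h'->'c', delta=(3-8)*3^5 mod 509 = 312, hash=72+312 mod 509 = 384
Option D: s[0]='h'->'a', delta=(1-8)*3^5 mod 509 = 335, hash=72+335 mod 509 = 407
Option E: s[5]='g'->'c', delta=(3-7)*3^0 mod 509 = 505, hash=72+505 mod 509 = 68 <-- target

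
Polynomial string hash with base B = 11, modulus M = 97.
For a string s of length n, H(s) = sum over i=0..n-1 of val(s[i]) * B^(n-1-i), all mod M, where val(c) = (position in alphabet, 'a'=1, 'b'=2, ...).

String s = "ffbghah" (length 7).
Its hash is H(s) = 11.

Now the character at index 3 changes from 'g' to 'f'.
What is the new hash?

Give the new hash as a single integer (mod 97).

Answer: 38

Derivation:
val('g') = 7, val('f') = 6
Position k = 3, exponent = n-1-k = 3
B^3 mod M = 11^3 mod 97 = 70
Delta = (6 - 7) * 70 mod 97 = 27
New hash = (11 + 27) mod 97 = 38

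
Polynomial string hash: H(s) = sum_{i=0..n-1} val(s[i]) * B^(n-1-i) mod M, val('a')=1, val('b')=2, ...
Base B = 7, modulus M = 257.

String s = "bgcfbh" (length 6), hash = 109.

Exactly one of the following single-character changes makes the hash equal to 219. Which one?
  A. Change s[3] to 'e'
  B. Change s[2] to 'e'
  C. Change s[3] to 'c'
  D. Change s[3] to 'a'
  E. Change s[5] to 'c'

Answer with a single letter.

Option A: s[3]='f'->'e', delta=(5-6)*7^2 mod 257 = 208, hash=109+208 mod 257 = 60
Option B: s[2]='c'->'e', delta=(5-3)*7^3 mod 257 = 172, hash=109+172 mod 257 = 24
Option C: s[3]='f'->'c', delta=(3-6)*7^2 mod 257 = 110, hash=109+110 mod 257 = 219 <-- target
Option D: s[3]='f'->'a', delta=(1-6)*7^2 mod 257 = 12, hash=109+12 mod 257 = 121
Option E: s[5]='h'->'c', delta=(3-8)*7^0 mod 257 = 252, hash=109+252 mod 257 = 104

Answer: C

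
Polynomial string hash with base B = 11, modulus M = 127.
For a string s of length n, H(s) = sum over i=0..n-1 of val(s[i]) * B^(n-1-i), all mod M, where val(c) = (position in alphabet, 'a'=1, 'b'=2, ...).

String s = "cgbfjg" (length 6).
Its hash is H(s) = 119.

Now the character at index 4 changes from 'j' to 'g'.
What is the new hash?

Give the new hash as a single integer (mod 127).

Answer: 86

Derivation:
val('j') = 10, val('g') = 7
Position k = 4, exponent = n-1-k = 1
B^1 mod M = 11^1 mod 127 = 11
Delta = (7 - 10) * 11 mod 127 = 94
New hash = (119 + 94) mod 127 = 86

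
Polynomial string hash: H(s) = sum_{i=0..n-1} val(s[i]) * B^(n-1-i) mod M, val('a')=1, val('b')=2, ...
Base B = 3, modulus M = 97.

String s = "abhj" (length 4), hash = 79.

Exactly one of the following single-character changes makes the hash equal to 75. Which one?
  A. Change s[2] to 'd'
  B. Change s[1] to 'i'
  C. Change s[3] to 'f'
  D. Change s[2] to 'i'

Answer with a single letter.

Option A: s[2]='h'->'d', delta=(4-8)*3^1 mod 97 = 85, hash=79+85 mod 97 = 67
Option B: s[1]='b'->'i', delta=(9-2)*3^2 mod 97 = 63, hash=79+63 mod 97 = 45
Option C: s[3]='j'->'f', delta=(6-10)*3^0 mod 97 = 93, hash=79+93 mod 97 = 75 <-- target
Option D: s[2]='h'->'i', delta=(9-8)*3^1 mod 97 = 3, hash=79+3 mod 97 = 82

Answer: C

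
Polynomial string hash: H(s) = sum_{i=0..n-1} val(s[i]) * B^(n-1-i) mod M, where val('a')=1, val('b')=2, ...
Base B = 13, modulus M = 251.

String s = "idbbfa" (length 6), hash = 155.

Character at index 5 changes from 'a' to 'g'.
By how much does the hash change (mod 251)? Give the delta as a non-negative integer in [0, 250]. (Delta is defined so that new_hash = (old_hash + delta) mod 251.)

Answer: 6

Derivation:
Delta formula: (val(new) - val(old)) * B^(n-1-k) mod M
  val('g') - val('a') = 7 - 1 = 6
  B^(n-1-k) = 13^0 mod 251 = 1
  Delta = 6 * 1 mod 251 = 6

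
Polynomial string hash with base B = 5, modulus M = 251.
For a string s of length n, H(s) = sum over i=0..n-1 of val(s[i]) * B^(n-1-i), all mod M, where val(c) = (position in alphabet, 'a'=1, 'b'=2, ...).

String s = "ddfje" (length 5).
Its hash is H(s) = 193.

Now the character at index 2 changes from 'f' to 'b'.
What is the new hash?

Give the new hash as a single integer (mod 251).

Answer: 93

Derivation:
val('f') = 6, val('b') = 2
Position k = 2, exponent = n-1-k = 2
B^2 mod M = 5^2 mod 251 = 25
Delta = (2 - 6) * 25 mod 251 = 151
New hash = (193 + 151) mod 251 = 93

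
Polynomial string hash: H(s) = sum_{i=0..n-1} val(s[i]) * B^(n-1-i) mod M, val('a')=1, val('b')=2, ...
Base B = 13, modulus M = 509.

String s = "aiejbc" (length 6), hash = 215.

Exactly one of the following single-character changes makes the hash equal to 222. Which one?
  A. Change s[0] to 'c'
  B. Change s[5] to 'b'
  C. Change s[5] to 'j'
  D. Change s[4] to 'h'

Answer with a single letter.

Option A: s[0]='a'->'c', delta=(3-1)*13^5 mod 509 = 464, hash=215+464 mod 509 = 170
Option B: s[5]='c'->'b', delta=(2-3)*13^0 mod 509 = 508, hash=215+508 mod 509 = 214
Option C: s[5]='c'->'j', delta=(10-3)*13^0 mod 509 = 7, hash=215+7 mod 509 = 222 <-- target
Option D: s[4]='b'->'h', delta=(8-2)*13^1 mod 509 = 78, hash=215+78 mod 509 = 293

Answer: C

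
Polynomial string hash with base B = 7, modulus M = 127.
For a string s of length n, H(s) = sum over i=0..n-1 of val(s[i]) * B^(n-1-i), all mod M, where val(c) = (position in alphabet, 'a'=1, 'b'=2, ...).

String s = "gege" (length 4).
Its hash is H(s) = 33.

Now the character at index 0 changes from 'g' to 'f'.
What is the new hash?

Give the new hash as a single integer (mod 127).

Answer: 71

Derivation:
val('g') = 7, val('f') = 6
Position k = 0, exponent = n-1-k = 3
B^3 mod M = 7^3 mod 127 = 89
Delta = (6 - 7) * 89 mod 127 = 38
New hash = (33 + 38) mod 127 = 71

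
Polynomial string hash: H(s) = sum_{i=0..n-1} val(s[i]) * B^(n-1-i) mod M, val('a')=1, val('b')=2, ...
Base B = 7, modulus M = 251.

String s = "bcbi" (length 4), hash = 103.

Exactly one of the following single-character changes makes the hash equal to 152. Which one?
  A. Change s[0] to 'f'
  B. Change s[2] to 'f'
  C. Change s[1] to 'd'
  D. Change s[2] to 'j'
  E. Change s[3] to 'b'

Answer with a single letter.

Answer: C

Derivation:
Option A: s[0]='b'->'f', delta=(6-2)*7^3 mod 251 = 117, hash=103+117 mod 251 = 220
Option B: s[2]='b'->'f', delta=(6-2)*7^1 mod 251 = 28, hash=103+28 mod 251 = 131
Option C: s[1]='c'->'d', delta=(4-3)*7^2 mod 251 = 49, hash=103+49 mod 251 = 152 <-- target
Option D: s[2]='b'->'j', delta=(10-2)*7^1 mod 251 = 56, hash=103+56 mod 251 = 159
Option E: s[3]='i'->'b', delta=(2-9)*7^0 mod 251 = 244, hash=103+244 mod 251 = 96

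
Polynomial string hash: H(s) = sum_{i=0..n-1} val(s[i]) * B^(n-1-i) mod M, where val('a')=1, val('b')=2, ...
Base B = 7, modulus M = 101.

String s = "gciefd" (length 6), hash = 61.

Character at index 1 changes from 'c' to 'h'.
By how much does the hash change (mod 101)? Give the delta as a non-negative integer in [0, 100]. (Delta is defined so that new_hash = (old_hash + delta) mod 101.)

Delta formula: (val(new) - val(old)) * B^(n-1-k) mod M
  val('h') - val('c') = 8 - 3 = 5
  B^(n-1-k) = 7^4 mod 101 = 78
  Delta = 5 * 78 mod 101 = 87

Answer: 87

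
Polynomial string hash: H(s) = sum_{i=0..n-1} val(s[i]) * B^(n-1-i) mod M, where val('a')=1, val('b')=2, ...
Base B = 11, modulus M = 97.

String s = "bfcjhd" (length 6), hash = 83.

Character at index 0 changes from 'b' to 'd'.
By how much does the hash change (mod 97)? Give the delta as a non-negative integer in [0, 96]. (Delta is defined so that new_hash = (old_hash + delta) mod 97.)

Answer: 62

Derivation:
Delta formula: (val(new) - val(old)) * B^(n-1-k) mod M
  val('d') - val('b') = 4 - 2 = 2
  B^(n-1-k) = 11^5 mod 97 = 31
  Delta = 2 * 31 mod 97 = 62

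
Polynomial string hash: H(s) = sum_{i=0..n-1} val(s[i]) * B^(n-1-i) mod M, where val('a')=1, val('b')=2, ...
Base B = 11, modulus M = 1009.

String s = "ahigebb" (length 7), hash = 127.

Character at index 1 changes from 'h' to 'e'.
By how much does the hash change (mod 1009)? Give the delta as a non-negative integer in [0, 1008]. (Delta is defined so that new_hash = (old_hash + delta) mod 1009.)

Delta formula: (val(new) - val(old)) * B^(n-1-k) mod M
  val('e') - val('h') = 5 - 8 = -3
  B^(n-1-k) = 11^5 mod 1009 = 620
  Delta = -3 * 620 mod 1009 = 158

Answer: 158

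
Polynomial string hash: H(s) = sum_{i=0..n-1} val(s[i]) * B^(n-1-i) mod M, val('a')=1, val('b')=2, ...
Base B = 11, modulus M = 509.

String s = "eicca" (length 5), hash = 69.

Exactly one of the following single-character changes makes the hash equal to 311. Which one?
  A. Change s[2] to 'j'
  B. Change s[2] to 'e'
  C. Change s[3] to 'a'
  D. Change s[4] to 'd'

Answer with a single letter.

Option A: s[2]='c'->'j', delta=(10-3)*11^2 mod 509 = 338, hash=69+338 mod 509 = 407
Option B: s[2]='c'->'e', delta=(5-3)*11^2 mod 509 = 242, hash=69+242 mod 509 = 311 <-- target
Option C: s[3]='c'->'a', delta=(1-3)*11^1 mod 509 = 487, hash=69+487 mod 509 = 47
Option D: s[4]='a'->'d', delta=(4-1)*11^0 mod 509 = 3, hash=69+3 mod 509 = 72

Answer: B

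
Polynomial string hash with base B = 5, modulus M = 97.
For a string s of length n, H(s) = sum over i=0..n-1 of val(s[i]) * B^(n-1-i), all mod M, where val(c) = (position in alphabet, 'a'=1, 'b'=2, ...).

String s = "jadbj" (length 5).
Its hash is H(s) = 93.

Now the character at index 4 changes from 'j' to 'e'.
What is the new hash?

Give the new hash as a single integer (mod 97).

val('j') = 10, val('e') = 5
Position k = 4, exponent = n-1-k = 0
B^0 mod M = 5^0 mod 97 = 1
Delta = (5 - 10) * 1 mod 97 = 92
New hash = (93 + 92) mod 97 = 88

Answer: 88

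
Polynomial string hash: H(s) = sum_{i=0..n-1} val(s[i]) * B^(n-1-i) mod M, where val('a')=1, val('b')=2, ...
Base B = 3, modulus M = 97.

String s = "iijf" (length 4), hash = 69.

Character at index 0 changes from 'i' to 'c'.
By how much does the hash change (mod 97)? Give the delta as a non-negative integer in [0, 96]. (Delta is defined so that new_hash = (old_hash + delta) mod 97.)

Delta formula: (val(new) - val(old)) * B^(n-1-k) mod M
  val('c') - val('i') = 3 - 9 = -6
  B^(n-1-k) = 3^3 mod 97 = 27
  Delta = -6 * 27 mod 97 = 32

Answer: 32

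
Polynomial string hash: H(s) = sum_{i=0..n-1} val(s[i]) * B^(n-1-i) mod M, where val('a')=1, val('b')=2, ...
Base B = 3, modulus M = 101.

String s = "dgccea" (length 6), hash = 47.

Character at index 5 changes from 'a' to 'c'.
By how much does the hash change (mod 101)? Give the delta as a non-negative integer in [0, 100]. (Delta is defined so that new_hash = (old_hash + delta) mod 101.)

Answer: 2

Derivation:
Delta formula: (val(new) - val(old)) * B^(n-1-k) mod M
  val('c') - val('a') = 3 - 1 = 2
  B^(n-1-k) = 3^0 mod 101 = 1
  Delta = 2 * 1 mod 101 = 2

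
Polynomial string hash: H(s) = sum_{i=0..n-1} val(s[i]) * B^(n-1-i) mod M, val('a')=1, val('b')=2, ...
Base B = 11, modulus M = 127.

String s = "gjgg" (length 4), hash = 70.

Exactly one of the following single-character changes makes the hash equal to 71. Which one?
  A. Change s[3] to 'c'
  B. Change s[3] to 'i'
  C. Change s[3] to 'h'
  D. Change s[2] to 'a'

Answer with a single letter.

Answer: C

Derivation:
Option A: s[3]='g'->'c', delta=(3-7)*11^0 mod 127 = 123, hash=70+123 mod 127 = 66
Option B: s[3]='g'->'i', delta=(9-7)*11^0 mod 127 = 2, hash=70+2 mod 127 = 72
Option C: s[3]='g'->'h', delta=(8-7)*11^0 mod 127 = 1, hash=70+1 mod 127 = 71 <-- target
Option D: s[2]='g'->'a', delta=(1-7)*11^1 mod 127 = 61, hash=70+61 mod 127 = 4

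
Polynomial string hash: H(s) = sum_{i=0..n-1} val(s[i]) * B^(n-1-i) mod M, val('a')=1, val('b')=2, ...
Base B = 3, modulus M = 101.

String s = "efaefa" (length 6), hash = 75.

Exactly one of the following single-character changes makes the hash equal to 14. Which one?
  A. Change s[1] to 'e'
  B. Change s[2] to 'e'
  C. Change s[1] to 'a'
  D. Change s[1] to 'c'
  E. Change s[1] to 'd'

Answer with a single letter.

Answer: E

Derivation:
Option A: s[1]='f'->'e', delta=(5-6)*3^4 mod 101 = 20, hash=75+20 mod 101 = 95
Option B: s[2]='a'->'e', delta=(5-1)*3^3 mod 101 = 7, hash=75+7 mod 101 = 82
Option C: s[1]='f'->'a', delta=(1-6)*3^4 mod 101 = 100, hash=75+100 mod 101 = 74
Option D: s[1]='f'->'c', delta=(3-6)*3^4 mod 101 = 60, hash=75+60 mod 101 = 34
Option E: s[1]='f'->'d', delta=(4-6)*3^4 mod 101 = 40, hash=75+40 mod 101 = 14 <-- target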